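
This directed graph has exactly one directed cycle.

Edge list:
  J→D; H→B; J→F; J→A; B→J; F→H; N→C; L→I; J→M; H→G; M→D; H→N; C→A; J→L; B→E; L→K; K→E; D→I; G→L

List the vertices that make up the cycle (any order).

B, F, H, J

DFS with gray/black marking from H:
H gray
  N gray
    C gray
      A gray
      A black
    C black
  N black
  B gray
    J gray
      M gray
        D gray
          I gray
          I black
        D black
      M black
      F gray
        F→H: H is gray → back edge
Back edge closes the cycle H → B → J → F → H; its vertices are {B, F, H, J}.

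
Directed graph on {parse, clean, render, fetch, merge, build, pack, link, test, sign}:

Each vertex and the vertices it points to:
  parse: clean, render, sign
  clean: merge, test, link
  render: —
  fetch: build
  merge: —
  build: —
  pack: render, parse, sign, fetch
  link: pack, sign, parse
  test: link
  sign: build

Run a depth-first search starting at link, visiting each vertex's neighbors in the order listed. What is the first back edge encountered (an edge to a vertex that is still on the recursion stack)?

DFS from link (visiting each vertex's neighbors in the order listed); mark gray on enter, black on exit:
link gray
  pack gray
    render gray
    render black
    parse gray
      clean gray
        merge gray
        merge black
        test gray
          test→link: link is gray → back edge
First back edge: test → link.

test->link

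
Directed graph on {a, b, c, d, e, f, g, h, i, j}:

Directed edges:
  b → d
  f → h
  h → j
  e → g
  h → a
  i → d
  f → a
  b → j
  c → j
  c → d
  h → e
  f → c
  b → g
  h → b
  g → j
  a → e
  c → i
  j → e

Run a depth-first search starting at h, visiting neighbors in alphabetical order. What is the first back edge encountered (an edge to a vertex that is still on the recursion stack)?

DFS from h (visiting neighbors in alphabetical order); mark gray on enter, black on exit:
h gray
  a gray
    e gray
      g gray
        j gray
          j→e: e is gray → back edge
First back edge: j → e.

j→e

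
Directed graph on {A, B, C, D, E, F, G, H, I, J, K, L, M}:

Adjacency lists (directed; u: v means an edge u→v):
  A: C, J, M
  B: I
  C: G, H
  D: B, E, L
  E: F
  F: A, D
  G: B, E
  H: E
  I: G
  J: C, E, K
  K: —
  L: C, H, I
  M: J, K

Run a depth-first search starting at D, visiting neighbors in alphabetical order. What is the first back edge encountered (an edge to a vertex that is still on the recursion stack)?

DFS from D (visiting neighbors in alphabetical order); mark gray on enter, black on exit:
D gray
  B gray
    I gray
      G gray
        G→B: B is gray → back edge
First back edge: G → B.

G→B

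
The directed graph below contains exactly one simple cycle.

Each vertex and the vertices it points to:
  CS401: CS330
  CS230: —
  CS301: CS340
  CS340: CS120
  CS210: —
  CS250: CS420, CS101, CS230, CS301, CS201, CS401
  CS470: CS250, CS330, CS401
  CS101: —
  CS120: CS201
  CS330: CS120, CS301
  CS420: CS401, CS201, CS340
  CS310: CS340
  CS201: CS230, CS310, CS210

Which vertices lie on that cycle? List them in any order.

CS120, CS201, CS310, CS340

DFS with gray/black marking from CS201:
CS201 gray
  CS230 gray
  CS230 black
  CS310 gray
    CS340 gray
      CS120 gray
        CS120→CS201: CS201 is gray → back edge
Back edge closes the cycle CS201 → CS310 → CS340 → CS120 → CS201; its vertices are {CS120, CS201, CS310, CS340}.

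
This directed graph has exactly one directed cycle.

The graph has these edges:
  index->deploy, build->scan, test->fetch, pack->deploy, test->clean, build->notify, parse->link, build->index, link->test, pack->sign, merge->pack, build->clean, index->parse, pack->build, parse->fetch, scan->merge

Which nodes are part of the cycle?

pack, scan, build, merge

DFS with gray/black marking from pack:
pack gray
  deploy gray
  deploy black
  build gray
    scan gray
      merge gray
        merge→pack: pack is gray → back edge
Back edge closes the cycle pack → build → scan → merge → pack; its vertices are {pack, scan, build, merge}.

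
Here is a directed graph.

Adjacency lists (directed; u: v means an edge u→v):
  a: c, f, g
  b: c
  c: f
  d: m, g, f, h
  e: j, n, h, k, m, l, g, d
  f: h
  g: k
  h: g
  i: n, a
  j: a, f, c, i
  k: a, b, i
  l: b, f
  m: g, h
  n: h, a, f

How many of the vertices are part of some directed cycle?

A vertex is on a directed cycle iff it belongs to a strongly connected component of size ≥ 2 (or has a self-loop).
The vertices on cycles are {a, b, c, f, g, h, i, k, n} — 9 in total.

9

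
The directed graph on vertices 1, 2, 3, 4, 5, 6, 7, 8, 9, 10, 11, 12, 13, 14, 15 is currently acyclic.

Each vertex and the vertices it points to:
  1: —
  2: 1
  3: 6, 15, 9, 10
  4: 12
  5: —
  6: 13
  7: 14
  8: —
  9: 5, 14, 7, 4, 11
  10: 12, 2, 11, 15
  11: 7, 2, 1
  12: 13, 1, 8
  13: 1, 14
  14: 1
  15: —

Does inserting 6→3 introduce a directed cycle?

Yes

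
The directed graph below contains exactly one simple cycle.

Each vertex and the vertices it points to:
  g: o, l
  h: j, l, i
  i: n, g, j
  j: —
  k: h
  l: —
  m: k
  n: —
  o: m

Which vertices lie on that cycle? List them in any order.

DFS with gray/black marking from h:
h gray
  j gray
  j black
  l gray
  l black
  i gray
    n gray
    n black
    g gray
      o gray
        m gray
          k gray
            k→h: h is gray → back edge
Back edge closes the cycle h → i → g → o → m → k → h; its vertices are {g, h, i, k, m, o}.

g, h, i, k, m, o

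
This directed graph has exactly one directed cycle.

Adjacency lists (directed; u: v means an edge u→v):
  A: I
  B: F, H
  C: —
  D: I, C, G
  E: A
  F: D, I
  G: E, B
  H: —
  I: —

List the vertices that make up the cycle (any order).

DFS with gray/black marking from G:
G gray
  E gray
    A gray
      I gray
      I black
    A black
  E black
  B gray
    F gray
      D gray
        D→I: I black — skip
        C gray
        C black
        D→G: G is gray → back edge
Back edge closes the cycle G → B → F → D → G; its vertices are {B, D, F, G}.

B, D, F, G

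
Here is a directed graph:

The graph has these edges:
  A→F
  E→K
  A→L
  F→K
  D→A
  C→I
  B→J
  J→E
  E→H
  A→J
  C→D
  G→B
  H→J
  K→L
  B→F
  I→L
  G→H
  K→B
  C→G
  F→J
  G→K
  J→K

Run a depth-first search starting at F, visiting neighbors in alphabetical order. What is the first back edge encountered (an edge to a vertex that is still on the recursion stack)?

H->J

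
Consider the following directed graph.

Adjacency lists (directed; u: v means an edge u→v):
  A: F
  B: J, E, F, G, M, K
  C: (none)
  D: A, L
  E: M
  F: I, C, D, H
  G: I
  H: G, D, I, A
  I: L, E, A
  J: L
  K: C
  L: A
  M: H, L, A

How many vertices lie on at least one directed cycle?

9

A vertex is on a directed cycle iff it belongs to a strongly connected component of size ≥ 2 (or has a self-loop).
The vertices on cycles are {A, D, E, F, G, H, I, L, M} — 9 in total.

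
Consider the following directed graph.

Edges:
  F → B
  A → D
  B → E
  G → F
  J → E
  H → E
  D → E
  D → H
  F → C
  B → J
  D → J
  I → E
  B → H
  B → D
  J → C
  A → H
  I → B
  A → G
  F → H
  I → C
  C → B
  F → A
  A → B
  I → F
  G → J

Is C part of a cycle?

Yes

C is on a cycle iff C can reach itself via ≥1 edge.
C → B → J → C — yes.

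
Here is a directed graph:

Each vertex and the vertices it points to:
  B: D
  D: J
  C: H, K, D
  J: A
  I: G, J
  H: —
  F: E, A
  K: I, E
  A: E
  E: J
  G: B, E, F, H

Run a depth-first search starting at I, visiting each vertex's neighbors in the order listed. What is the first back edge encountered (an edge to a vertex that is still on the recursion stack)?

DFS from I (visiting each vertex's neighbors in the order listed); mark gray on enter, black on exit:
I gray
  G gray
    B gray
      D gray
        J gray
          A gray
            E gray
              E→J: J is gray → back edge
First back edge: E → J.

E->J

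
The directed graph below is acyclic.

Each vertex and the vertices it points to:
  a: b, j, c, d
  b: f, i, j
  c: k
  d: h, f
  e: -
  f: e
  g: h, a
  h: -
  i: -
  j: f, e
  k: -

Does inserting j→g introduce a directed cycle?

Yes

Adding j→g creates a cycle iff g can already reach j.
Path from g: g → a → j.
So g → … → j → g is a cycle.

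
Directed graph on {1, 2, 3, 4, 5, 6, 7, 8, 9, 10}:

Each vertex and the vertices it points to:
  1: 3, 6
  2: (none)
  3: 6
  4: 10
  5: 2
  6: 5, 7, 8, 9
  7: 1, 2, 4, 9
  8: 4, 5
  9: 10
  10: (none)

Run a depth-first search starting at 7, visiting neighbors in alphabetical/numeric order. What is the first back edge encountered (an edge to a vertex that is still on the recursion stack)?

6->7

DFS from 7 (visiting neighbors in alphabetical/numeric order); mark gray on enter, black on exit:
7 gray
  1 gray
    3 gray
      6 gray
        5 gray
          2 gray
          2 black
        5 black
        6→7: 7 is gray → back edge
First back edge: 6 → 7.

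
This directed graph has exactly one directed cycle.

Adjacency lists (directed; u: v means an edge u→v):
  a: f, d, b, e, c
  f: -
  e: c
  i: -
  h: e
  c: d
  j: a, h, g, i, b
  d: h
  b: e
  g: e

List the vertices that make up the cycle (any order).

DFS with gray/black marking from c:
c gray
  d gray
    h gray
      e gray
        e→c: c is gray → back edge
Back edge closes the cycle c → d → h → e → c; its vertices are {c, d, e, h}.

c, d, e, h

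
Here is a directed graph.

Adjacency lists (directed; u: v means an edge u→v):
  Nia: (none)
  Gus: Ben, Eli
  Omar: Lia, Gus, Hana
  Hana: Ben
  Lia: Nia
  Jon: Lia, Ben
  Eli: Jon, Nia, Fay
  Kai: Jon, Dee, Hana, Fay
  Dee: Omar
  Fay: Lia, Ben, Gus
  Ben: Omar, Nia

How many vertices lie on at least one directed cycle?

7

A vertex is on a directed cycle iff it belongs to a strongly connected component of size ≥ 2 (or has a self-loop).
The vertices on cycles are {Ben, Eli, Fay, Gus, Jon, Hana, Omar} — 7 in total.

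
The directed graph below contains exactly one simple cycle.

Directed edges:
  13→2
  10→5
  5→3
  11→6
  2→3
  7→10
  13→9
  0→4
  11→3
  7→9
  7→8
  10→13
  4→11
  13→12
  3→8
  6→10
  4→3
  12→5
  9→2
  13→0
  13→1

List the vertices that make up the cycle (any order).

0, 4, 6, 10, 11, 13

DFS with gray/black marking from 10:
10 gray
  5 gray
    3 gray
      8 gray
      8 black
    3 black
  5 black
  13 gray
    12 gray
      12→5: 5 black — skip
    12 black
    1 gray
    1 black
    0 gray
      4 gray
        4→3: 3 black — skip
        11 gray
          6 gray
            6→10: 10 is gray → back edge
Back edge closes the cycle 10 → 13 → 0 → 4 → 11 → 6 → 10; its vertices are {0, 4, 6, 10, 11, 13}.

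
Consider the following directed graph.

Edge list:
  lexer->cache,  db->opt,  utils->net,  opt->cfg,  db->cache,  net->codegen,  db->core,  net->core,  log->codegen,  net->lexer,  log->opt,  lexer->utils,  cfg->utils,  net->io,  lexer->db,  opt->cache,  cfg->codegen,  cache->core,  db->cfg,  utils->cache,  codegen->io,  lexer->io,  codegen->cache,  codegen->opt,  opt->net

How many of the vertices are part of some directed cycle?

7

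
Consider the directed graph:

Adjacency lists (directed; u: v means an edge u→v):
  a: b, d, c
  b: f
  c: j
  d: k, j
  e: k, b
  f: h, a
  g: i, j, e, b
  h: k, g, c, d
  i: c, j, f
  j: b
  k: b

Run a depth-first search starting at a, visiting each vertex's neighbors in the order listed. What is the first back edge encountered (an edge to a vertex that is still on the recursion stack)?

k→b

DFS from a (visiting each vertex's neighbors in the order listed); mark gray on enter, black on exit:
a gray
  b gray
    f gray
      h gray
        k gray
          k→b: b is gray → back edge
First back edge: k → b.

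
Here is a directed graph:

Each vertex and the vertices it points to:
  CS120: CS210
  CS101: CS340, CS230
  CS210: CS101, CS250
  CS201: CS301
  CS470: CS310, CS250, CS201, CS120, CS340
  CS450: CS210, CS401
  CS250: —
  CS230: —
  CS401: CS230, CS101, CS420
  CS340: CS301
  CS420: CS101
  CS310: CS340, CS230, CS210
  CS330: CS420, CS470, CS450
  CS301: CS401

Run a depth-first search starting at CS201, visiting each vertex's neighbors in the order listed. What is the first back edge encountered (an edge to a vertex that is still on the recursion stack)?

DFS from CS201 (visiting each vertex's neighbors in the order listed); mark gray on enter, black on exit:
CS201 gray
  CS301 gray
    CS401 gray
      CS230 gray
      CS230 black
      CS101 gray
        CS340 gray
          CS340→CS301: CS301 is gray → back edge
First back edge: CS340 → CS301.

CS340→CS301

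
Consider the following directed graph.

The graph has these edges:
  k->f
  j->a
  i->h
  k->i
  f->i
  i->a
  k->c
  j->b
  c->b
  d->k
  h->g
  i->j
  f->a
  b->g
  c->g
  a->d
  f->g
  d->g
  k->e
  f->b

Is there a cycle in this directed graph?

Yes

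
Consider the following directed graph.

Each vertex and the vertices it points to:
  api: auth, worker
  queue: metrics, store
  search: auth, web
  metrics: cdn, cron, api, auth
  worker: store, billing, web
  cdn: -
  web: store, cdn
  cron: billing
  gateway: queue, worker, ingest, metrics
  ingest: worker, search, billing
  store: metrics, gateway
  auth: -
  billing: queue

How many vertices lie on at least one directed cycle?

11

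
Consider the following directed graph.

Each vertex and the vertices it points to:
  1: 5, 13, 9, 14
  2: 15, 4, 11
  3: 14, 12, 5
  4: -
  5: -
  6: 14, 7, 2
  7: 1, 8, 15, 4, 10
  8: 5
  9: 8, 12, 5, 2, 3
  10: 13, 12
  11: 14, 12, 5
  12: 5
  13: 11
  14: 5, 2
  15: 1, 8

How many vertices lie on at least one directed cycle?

A vertex is on a directed cycle iff it belongs to a strongly connected component of size ≥ 2 (or has a self-loop).
The vertices on cycles are {1, 2, 3, 9, 11, 13, 14, 15} — 8 in total.

8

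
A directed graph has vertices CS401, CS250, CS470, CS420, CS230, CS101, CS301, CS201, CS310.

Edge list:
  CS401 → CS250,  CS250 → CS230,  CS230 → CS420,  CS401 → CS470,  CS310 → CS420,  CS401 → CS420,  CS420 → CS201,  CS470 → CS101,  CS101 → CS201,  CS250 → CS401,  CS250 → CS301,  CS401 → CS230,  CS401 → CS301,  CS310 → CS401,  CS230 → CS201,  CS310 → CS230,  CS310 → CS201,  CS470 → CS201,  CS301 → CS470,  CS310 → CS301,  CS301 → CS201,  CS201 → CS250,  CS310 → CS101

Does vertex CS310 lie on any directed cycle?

No

CS310 lies on a cycle iff there is a path from CS310 back to itself.
Exploring from CS310, it never reaches itself; equivalently, its strongly connected component is a singleton.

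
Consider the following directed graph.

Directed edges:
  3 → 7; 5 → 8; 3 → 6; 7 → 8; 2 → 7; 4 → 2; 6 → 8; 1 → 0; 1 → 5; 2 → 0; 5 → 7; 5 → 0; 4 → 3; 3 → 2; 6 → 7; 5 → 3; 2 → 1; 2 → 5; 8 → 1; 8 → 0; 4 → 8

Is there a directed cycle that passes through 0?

0 lies on a cycle iff there is a path from 0 back to itself.
Exploring from 0, it never reaches itself; equivalently, its strongly connected component is a singleton.

No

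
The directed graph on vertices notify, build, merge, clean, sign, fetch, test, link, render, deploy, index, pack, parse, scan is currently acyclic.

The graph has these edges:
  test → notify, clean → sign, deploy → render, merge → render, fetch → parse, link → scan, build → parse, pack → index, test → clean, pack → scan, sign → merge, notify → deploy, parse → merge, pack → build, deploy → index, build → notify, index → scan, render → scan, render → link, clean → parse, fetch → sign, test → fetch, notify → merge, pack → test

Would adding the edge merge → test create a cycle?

Adding merge→test creates a cycle iff test can already reach merge.
Path from test: test → notify → merge.
So test → … → merge → test is a cycle.

Yes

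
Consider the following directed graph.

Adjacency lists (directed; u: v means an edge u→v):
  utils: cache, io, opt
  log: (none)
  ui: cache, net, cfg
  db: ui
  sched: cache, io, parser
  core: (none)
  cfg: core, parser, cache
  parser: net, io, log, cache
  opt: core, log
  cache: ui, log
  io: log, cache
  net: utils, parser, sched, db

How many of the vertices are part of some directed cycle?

A vertex is on a directed cycle iff it belongs to a strongly connected component of size ≥ 2 (or has a self-loop).
The vertices on cycles are {db, io, ui, cfg, net, cache, sched, utils, parser} — 9 in total.

9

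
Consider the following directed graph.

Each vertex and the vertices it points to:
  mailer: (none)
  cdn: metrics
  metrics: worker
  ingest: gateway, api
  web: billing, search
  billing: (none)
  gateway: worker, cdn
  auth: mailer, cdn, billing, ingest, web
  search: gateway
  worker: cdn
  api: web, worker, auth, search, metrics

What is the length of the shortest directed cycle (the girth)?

3

For each vertex v, BFS finds the shortest path from v back to v.
The shortest such closed walk is api → auth → ingest → api, length 3.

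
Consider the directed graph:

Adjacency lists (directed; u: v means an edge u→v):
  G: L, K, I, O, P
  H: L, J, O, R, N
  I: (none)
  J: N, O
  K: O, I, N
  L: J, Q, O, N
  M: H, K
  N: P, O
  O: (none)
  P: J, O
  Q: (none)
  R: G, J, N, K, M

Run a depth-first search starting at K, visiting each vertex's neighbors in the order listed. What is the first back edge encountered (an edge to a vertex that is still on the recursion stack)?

DFS from K (visiting each vertex's neighbors in the order listed); mark gray on enter, black on exit:
K gray
  O gray
  O black
  I gray
  I black
  N gray
    P gray
      J gray
        J→N: N is gray → back edge
First back edge: J → N.

J->N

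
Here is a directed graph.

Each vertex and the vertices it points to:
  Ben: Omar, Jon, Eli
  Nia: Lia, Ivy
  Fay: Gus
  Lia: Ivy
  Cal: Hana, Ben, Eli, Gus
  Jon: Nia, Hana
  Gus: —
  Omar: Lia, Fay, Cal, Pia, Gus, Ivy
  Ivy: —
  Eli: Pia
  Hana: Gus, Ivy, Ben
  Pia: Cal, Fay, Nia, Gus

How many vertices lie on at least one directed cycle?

A vertex is on a directed cycle iff it belongs to a strongly connected component of size ≥ 2 (or has a self-loop).
The vertices on cycles are {Ben, Cal, Eli, Jon, Pia, Hana, Omar} — 7 in total.

7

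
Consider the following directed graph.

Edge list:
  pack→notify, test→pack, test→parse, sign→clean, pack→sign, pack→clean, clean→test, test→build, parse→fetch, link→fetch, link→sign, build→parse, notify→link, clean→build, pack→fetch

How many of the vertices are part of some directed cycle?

A vertex is on a directed cycle iff it belongs to a strongly connected component of size ≥ 2 (or has a self-loop).
The vertices on cycles are {link, pack, sign, test, clean, notify} — 6 in total.

6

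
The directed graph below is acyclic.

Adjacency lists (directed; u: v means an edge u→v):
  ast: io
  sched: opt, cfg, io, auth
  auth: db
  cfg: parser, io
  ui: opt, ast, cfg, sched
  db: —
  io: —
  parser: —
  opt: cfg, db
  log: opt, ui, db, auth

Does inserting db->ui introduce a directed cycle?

Adding db→ui creates a cycle iff ui can already reach db.
Path from ui: ui → opt → db.
So ui → … → db → ui is a cycle.

Yes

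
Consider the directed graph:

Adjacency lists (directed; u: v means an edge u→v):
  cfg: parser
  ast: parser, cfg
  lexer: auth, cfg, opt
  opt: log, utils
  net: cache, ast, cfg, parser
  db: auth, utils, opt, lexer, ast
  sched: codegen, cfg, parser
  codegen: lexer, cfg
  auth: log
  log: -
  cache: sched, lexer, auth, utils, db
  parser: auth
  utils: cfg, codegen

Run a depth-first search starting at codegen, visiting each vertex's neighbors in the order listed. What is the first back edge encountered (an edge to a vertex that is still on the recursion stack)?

DFS from codegen (visiting each vertex's neighbors in the order listed); mark gray on enter, black on exit:
codegen gray
  lexer gray
    auth gray
      log gray
      log black
    auth black
    cfg gray
      parser gray
        parser→auth: auth black — skip
      parser black
    cfg black
    opt gray
      opt→log: log black — skip
      utils gray
        utils→cfg: cfg black — skip
        utils→codegen: codegen is gray → back edge
First back edge: utils → codegen.

utils→codegen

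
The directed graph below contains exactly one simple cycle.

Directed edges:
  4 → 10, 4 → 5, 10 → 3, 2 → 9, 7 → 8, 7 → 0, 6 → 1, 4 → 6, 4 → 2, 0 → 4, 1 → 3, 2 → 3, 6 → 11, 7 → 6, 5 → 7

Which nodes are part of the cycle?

DFS with gray/black marking from 7:
7 gray
  0 gray
    4 gray
      10 gray
        3 gray
        3 black
      10 black
      6 gray
        1 gray
          1→3: 3 black — skip
        1 black
        11 gray
        11 black
      6 black
      2 gray
        9 gray
        9 black
        2→3: 3 black — skip
      2 black
      5 gray
        5→7: 7 is gray → back edge
Back edge closes the cycle 7 → 0 → 4 → 5 → 7; its vertices are {0, 4, 5, 7}.

0, 4, 5, 7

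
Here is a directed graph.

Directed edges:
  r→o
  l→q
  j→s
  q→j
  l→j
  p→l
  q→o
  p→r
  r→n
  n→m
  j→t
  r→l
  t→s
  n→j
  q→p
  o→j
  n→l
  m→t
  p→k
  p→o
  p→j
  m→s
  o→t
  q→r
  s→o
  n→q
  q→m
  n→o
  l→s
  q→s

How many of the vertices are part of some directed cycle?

9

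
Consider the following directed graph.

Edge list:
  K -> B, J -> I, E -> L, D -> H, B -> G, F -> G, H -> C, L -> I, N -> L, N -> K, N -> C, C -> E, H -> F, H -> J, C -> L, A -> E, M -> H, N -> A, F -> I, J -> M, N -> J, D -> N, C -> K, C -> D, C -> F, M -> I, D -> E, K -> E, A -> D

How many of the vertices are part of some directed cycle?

7

A vertex is on a directed cycle iff it belongs to a strongly connected component of size ≥ 2 (or has a self-loop).
The vertices on cycles are {A, C, D, H, J, M, N} — 7 in total.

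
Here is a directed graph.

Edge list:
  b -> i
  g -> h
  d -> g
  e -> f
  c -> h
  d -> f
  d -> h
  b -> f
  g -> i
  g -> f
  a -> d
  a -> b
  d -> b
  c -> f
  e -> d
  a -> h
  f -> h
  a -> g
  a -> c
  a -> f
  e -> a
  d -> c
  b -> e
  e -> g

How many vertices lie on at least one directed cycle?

A vertex is on a directed cycle iff it belongs to a strongly connected component of size ≥ 2 (or has a self-loop).
The vertices on cycles are {a, b, d, e} — 4 in total.

4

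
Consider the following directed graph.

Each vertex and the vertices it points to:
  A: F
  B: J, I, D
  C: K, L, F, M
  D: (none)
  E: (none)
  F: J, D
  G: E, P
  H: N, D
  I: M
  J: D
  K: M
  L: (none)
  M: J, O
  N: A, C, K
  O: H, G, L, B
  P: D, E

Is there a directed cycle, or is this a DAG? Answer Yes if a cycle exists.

DFS with white/gray/black marking, starting from N:
N gray
  A gray
    F gray
      J gray
        D gray
        D black
      J black
      F→D: D black — skip
    F black
  A black
  C gray
    K gray
      M gray
        M→J: J black — skip
        O gray
          H gray
            H→N: N is gray → back edge
Back edge found, so a cycle exists: N → C → K → M → O → H → N.

Yes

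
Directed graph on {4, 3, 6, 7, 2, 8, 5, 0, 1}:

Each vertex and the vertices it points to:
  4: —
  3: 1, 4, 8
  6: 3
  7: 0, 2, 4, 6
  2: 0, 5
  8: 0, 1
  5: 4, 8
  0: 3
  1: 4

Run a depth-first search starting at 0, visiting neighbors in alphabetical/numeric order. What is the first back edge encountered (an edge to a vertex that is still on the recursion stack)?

8->0

DFS from 0 (visiting neighbors in alphabetical/numeric order); mark gray on enter, black on exit:
0 gray
  3 gray
    1 gray
      4 gray
      4 black
    1 black
    3→4: 4 black — skip
    8 gray
      8→0: 0 is gray → back edge
First back edge: 8 → 0.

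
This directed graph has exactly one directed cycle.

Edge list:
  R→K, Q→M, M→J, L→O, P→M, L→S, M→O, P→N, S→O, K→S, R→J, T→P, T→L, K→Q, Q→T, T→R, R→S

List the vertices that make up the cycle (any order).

DFS with gray/black marking from Q:
Q gray
  M gray
    J gray
    J black
    O gray
    O black
  M black
  T gray
    P gray
      P→M: M black — skip
      N gray
      N black
    P black
    L gray
      L→O: O black — skip
      S gray
        S→O: O black — skip
      S black
    L black
    R gray
      K gray
        K→Q: Q is gray → back edge
Back edge closes the cycle Q → T → R → K → Q; its vertices are {K, Q, R, T}.

K, Q, R, T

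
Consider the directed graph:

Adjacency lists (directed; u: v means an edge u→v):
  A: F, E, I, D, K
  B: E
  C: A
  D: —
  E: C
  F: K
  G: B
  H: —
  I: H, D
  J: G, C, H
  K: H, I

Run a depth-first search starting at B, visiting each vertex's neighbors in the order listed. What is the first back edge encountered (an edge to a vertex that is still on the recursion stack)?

A→E

DFS from B (visiting each vertex's neighbors in the order listed); mark gray on enter, black on exit:
B gray
  E gray
    C gray
      A gray
        F gray
          K gray
            H gray
            H black
            I gray
              I→H: H black — skip
              D gray
              D black
            I black
          K black
        F black
        A→E: E is gray → back edge
First back edge: A → E.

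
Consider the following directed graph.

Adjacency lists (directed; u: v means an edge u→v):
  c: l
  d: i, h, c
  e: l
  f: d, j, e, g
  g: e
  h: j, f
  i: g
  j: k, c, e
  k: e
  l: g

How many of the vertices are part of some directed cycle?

A vertex is on a directed cycle iff it belongs to a strongly connected component of size ≥ 2 (or has a self-loop).
The vertices on cycles are {d, e, f, g, h, l} — 6 in total.

6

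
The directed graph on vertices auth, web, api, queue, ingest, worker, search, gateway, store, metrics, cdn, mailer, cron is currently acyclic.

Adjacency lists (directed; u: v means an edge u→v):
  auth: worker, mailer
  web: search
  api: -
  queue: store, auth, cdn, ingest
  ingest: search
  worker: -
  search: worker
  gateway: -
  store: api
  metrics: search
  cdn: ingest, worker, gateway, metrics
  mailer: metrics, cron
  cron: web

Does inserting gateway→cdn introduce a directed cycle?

Yes

Adding gateway→cdn creates a cycle iff cdn can already reach gateway.
Path from cdn: cdn → gateway.
So cdn → … → gateway → cdn is a cycle.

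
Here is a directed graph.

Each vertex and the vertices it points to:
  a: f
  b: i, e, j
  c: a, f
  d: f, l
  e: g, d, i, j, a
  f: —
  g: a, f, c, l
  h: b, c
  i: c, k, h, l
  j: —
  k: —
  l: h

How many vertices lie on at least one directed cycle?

7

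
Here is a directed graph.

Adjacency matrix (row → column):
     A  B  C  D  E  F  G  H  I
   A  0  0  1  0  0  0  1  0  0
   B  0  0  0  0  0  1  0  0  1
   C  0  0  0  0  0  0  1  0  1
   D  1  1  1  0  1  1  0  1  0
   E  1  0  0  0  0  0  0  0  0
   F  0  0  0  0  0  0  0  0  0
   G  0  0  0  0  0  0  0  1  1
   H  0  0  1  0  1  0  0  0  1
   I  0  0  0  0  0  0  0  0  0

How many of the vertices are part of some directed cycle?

A vertex is on a directed cycle iff it belongs to a strongly connected component of size ≥ 2 (or has a self-loop).
The vertices on cycles are {A, C, E, G, H} — 5 in total.

5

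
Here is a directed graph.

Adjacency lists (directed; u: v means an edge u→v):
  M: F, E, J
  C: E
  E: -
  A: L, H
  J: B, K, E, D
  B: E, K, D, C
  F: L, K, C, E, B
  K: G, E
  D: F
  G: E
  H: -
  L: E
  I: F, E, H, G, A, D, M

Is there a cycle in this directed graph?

Yes

DFS with white/gray/black marking, starting from K:
K gray
  G gray
    E gray
    E black
  G black
  K→E: E black — skip
K black
M gray
  F gray
    L gray
      L→E: E black — skip
    L black
    F→K: K black — skip
    C gray
      C→E: E black — skip
    C black
    F→E: E black — skip
    B gray
      B→E: E black — skip
      B→K: K black — skip
      D gray
        D→F: F is gray → back edge
Back edge found, so a cycle exists: F → B → D → F.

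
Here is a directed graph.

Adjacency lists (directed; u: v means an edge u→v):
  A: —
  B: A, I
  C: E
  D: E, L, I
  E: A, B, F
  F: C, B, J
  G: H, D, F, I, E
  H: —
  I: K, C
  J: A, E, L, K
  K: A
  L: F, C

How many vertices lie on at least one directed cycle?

A vertex is on a directed cycle iff it belongs to a strongly connected component of size ≥ 2 (or has a self-loop).
The vertices on cycles are {B, C, E, F, I, J, L} — 7 in total.

7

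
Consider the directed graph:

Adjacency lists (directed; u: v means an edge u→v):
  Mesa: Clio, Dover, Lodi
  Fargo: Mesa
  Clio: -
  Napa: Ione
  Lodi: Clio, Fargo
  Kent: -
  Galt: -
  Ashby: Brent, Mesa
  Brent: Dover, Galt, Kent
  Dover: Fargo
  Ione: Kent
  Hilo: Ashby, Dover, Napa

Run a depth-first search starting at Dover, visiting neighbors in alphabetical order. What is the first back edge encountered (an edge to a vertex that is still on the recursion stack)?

Mesa->Dover

DFS from Dover (visiting neighbors in alphabetical order); mark gray on enter, black on exit:
Dover gray
  Fargo gray
    Mesa gray
      Clio gray
      Clio black
      Mesa→Dover: Dover is gray → back edge
First back edge: Mesa → Dover.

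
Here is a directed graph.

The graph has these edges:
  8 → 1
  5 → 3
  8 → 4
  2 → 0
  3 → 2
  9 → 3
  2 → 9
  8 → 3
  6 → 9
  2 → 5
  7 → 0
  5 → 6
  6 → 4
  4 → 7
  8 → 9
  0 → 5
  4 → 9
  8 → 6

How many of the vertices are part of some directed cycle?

8

A vertex is on a directed cycle iff it belongs to a strongly connected component of size ≥ 2 (or has a self-loop).
The vertices on cycles are {0, 2, 3, 4, 5, 6, 7, 9} — 8 in total.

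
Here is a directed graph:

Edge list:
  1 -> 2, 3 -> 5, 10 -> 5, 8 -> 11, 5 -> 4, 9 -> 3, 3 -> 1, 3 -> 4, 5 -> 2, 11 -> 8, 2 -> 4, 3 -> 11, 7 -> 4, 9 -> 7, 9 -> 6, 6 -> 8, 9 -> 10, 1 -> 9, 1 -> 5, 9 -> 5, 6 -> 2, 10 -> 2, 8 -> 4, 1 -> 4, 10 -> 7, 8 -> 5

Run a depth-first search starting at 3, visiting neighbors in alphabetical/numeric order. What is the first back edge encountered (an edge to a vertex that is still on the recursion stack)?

DFS from 3 (visiting neighbors in alphabetical/numeric order); mark gray on enter, black on exit:
3 gray
  1 gray
    2 gray
      4 gray
      4 black
    2 black
    1→4: 4 black — skip
    5 gray
      5→2: 2 black — skip
      5→4: 4 black — skip
    5 black
    9 gray
      9→3: 3 is gray → back edge
First back edge: 9 → 3.

9→3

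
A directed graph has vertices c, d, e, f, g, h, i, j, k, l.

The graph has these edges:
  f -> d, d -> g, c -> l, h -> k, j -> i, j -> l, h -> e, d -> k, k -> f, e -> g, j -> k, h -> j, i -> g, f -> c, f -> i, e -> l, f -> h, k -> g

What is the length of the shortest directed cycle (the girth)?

3

For each vertex v, BFS finds the shortest path from v back to v.
The shortest such closed walk is h → k → f → h, length 3.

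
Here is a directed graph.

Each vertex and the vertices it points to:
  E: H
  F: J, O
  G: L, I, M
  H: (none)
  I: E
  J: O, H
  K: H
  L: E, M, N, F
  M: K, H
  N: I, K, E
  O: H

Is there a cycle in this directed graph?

No

DFS with white/gray/black marking, starting from N:
N gray
  I gray
    E gray
      H gray
      H black
    E black
  I black
  K gray
    K→H: H black — skip
  K black
  N→E: E black — skip
N black
F gray
  J gray
    O gray
      O→H: H black — skip
    O black
    J→H: H black — skip
  J black
  F→O: O black — skip
F black
G gray
  L gray
    L→E: E black — skip
    M gray
      M→K: K black — skip
      M→H: H black — skip
    M black
    L→N: N black — skip
    L→F: F black — skip
  L black
  G→I: I black — skip
  G→M: M black — skip
G black
Every edge goes to a white or black vertex — no back edge, so the graph is acyclic.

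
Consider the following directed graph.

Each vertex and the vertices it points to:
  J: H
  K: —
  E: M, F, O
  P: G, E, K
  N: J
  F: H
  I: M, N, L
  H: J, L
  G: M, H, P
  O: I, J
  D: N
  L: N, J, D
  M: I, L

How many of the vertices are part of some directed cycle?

A vertex is on a directed cycle iff it belongs to a strongly connected component of size ≥ 2 (or has a self-loop).
The vertices on cycles are {D, G, H, I, J, L, M, N, P} — 9 in total.

9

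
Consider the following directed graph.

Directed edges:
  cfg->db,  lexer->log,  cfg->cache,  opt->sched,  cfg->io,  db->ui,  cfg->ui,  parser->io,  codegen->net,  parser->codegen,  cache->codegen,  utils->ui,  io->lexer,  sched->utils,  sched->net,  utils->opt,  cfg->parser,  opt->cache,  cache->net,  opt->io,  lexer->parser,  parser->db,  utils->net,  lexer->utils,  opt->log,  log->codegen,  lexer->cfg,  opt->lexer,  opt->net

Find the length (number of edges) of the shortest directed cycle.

3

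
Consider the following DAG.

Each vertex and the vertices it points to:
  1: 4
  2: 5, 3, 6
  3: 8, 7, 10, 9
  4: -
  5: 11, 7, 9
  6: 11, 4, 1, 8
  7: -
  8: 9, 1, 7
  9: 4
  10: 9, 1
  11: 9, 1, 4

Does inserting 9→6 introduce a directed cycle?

Yes

Adding 9→6 creates a cycle iff 6 can already reach 9.
Path from 6: 6 → 8 → 9.
So 6 → … → 9 → 6 is a cycle.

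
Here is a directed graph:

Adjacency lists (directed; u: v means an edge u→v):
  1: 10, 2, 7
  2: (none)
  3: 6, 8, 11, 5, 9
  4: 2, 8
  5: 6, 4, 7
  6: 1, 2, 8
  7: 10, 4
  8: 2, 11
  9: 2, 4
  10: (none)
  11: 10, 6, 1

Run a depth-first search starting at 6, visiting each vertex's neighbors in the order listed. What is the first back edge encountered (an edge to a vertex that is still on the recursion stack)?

DFS from 6 (visiting each vertex's neighbors in the order listed); mark gray on enter, black on exit:
6 gray
  1 gray
    10 gray
    10 black
    2 gray
    2 black
    7 gray
      7→10: 10 black — skip
      4 gray
        4→2: 2 black — skip
        8 gray
          8→2: 2 black — skip
          11 gray
            11→10: 10 black — skip
            11→6: 6 is gray → back edge
First back edge: 11 → 6.

11→6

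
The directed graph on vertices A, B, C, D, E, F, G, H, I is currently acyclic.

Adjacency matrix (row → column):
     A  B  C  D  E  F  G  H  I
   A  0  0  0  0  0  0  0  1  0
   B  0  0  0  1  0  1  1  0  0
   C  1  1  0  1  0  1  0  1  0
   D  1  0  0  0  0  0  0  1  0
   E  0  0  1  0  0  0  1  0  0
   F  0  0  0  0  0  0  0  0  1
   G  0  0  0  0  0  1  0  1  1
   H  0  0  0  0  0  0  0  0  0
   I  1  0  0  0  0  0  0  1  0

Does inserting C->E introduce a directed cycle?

Adding C→E creates a cycle iff E can already reach C.
Path from E: E → C.
So E → … → C → E is a cycle.

Yes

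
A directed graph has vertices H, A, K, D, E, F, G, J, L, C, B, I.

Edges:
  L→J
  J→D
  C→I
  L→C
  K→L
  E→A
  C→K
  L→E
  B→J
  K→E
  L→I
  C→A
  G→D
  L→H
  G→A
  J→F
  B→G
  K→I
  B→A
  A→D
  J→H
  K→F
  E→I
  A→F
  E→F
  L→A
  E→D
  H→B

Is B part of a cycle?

Yes

B is on a cycle iff B can reach itself via ≥1 edge.
B → J → H → B — yes.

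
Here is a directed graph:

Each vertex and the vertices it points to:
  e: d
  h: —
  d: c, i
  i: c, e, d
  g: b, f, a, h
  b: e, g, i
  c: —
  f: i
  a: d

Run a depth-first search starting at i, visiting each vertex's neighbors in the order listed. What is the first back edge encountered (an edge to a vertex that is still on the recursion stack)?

d->i

DFS from i (visiting each vertex's neighbors in the order listed); mark gray on enter, black on exit:
i gray
  c gray
  c black
  e gray
    d gray
      d→c: c black — skip
      d→i: i is gray → back edge
First back edge: d → i.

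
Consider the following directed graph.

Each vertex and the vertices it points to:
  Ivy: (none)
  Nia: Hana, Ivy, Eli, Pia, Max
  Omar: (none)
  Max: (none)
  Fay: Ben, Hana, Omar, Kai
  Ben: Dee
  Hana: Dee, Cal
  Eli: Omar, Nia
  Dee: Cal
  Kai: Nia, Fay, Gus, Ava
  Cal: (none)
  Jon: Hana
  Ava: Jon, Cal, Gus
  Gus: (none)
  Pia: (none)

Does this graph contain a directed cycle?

Yes

DFS with white/gray/black marking, starting from Ben:
Ben gray
  Dee gray
    Cal gray
    Cal black
  Dee black
Ben black
Ivy gray
Ivy black
Nia gray
  Hana gray
    Hana→Dee: Dee black — skip
    Hana→Cal: Cal black — skip
  Hana black
  Nia→Ivy: Ivy black — skip
  Eli gray
    Omar gray
    Omar black
    Eli→Nia: Nia is gray → back edge
Back edge found, so a cycle exists: Nia → Eli → Nia.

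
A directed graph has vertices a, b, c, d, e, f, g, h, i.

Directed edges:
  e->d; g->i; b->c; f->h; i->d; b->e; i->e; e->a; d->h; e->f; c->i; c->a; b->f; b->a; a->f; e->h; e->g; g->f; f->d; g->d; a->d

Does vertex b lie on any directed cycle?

No

b lies on a cycle iff there is a path from b back to itself.
Exploring from b, it never reaches itself; equivalently, its strongly connected component is a singleton.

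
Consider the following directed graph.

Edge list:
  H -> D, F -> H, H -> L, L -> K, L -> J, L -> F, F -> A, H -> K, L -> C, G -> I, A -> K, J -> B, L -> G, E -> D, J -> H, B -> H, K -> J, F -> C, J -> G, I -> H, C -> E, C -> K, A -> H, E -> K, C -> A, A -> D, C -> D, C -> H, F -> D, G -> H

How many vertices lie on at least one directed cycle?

11

A vertex is on a directed cycle iff it belongs to a strongly connected component of size ≥ 2 (or has a self-loop).
The vertices on cycles are {A, B, C, E, F, G, H, I, J, K, L} — 11 in total.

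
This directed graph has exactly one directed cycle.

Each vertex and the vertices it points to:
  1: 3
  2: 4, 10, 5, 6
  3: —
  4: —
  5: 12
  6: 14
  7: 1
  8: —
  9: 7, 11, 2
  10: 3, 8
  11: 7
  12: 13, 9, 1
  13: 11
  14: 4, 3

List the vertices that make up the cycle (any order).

2, 5, 9, 12

DFS with gray/black marking from 5:
5 gray
  12 gray
    13 gray
      11 gray
        7 gray
          1 gray
            3 gray
            3 black
          1 black
        7 black
      11 black
    13 black
    9 gray
      9→7: 7 black — skip
      9→11: 11 black — skip
      2 gray
        4 gray
        4 black
        10 gray
          10→3: 3 black — skip
          8 gray
          8 black
        10 black
        2→5: 5 is gray → back edge
Back edge closes the cycle 5 → 12 → 9 → 2 → 5; its vertices are {2, 5, 9, 12}.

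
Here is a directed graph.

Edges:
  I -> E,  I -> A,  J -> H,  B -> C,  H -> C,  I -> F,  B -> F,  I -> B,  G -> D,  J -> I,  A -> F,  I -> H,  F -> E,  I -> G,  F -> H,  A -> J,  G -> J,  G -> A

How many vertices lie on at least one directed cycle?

4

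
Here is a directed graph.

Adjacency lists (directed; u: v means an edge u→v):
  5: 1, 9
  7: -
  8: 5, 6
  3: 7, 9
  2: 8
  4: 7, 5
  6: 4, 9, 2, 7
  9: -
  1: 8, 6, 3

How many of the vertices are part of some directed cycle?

6

A vertex is on a directed cycle iff it belongs to a strongly connected component of size ≥ 2 (or has a self-loop).
The vertices on cycles are {1, 2, 4, 5, 6, 8} — 6 in total.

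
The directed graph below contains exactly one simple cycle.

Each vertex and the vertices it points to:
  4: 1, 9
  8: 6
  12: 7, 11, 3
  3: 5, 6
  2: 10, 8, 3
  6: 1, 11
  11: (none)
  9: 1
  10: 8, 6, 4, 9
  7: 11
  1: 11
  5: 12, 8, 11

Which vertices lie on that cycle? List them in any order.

DFS with gray/black marking from 3:
3 gray
  5 gray
    12 gray
      7 gray
        11 gray
        11 black
      7 black
      12→11: 11 black — skip
      12→3: 3 is gray → back edge
Back edge closes the cycle 3 → 5 → 12 → 3; its vertices are {3, 5, 12}.

3, 5, 12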